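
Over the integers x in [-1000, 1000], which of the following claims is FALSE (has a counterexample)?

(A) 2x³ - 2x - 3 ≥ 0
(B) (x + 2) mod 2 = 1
(A) x = 0: LHS = 2·0³ - 2·0 - 3 = -3; -3 ≥ 0 — FAILS
(B) x = 0: LHS = (0 + 2) mod 2 = 2 mod 2 = 0; 0 = 1 — FAILS

Answer: Both A and B are false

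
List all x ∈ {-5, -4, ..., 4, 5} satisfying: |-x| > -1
An absolute value is never negative, so the left side is ≥ 0 for every x, while the right side is -1. Tightest case in [-5, 5] is x = 0:
x = 0: LHS = |-0| = |0| = 0; 0 > -1 — holds
Hence LHS − RHS is never zero or negative, i.e. LHS > RHS throughout, so the relation holds for every integer in [-5, 5].

Answer: All integers in [-5, 5]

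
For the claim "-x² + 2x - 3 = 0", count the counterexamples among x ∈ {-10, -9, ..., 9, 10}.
Counterexamples in [-10, 10]: {-10, -9, -8, -7, -6, -5, -4, -3, -2, -1, 0, 1, 2, 3, 4, 5, 6, 7, 8, 9, 10}.

Counting them gives 21 values.

Answer: 21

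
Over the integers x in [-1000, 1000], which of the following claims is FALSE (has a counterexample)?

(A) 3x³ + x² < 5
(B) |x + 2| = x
(A) x = 2: LHS = 3·2³ + 2² = 28; 28 < 5 — FAILS
(B) x = 0: LHS = |0 + 2| = |2| = 2; 2 = 0 — FAILS

Answer: Both A and B are false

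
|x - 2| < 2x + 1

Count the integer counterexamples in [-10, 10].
Counterexamples in [-10, 10]: {-10, -9, -8, -7, -6, -5, -4, -3, -2, -1, 0}.

Counting them gives 11 values.

Answer: 11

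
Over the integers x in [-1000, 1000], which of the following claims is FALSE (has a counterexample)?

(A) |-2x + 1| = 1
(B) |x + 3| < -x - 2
(A) x = -1: LHS = |-2·(-1) + 1| = |3| = 3; 3 = 1 — FAILS
(B) x = 0: LHS = |0 + 3| = |3| = 3, RHS = -0 - 2 = -2; 3 < -2 — FAILS

Answer: Both A and B are false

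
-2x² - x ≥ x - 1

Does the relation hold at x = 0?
x = 0: LHS = -2·0² - 0 = 0, RHS = 0 - 1 = -1; 0 ≥ -1 — holds

The relation is satisfied at x = 0.

Answer: Yes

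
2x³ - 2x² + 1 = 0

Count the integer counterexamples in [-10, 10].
Counterexamples in [-10, 10]: {-10, -9, -8, -7, -6, -5, -4, -3, -2, -1, 0, 1, 2, 3, 4, 5, 6, 7, 8, 9, 10}.

Counting them gives 21 values.

Answer: 21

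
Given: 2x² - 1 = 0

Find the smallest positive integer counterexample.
Testing positive integers:
x = 1: LHS = 2·1² - 1 = 1; 1 = 0 — FAILS  ← smallest positive counterexample

Answer: x = 1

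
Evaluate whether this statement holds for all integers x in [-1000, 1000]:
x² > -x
The claim fails at x = 0:
x = 0: LHS = 0² = 0, RHS = -0 = 0; 0 > 0 — FAILS

Because a single integer refutes it, the statement is false.

Answer: False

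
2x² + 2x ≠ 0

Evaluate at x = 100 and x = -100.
x = 100: LHS = 2·100² + 2·100 = 20200; 20200 ≠ 0 — holds
x = -100: LHS = 2·(-100)² + 2·(-100) = 19800; 19800 ≠ 0 — holds

Answer: Yes, holds for both x = 100 and x = -100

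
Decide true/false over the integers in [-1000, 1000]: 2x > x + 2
The claim fails at x = 0:
x = 0: LHS = 2·0 = 0, RHS = 0 + 2 = 2; 0 > 2 — FAILS

Because a single integer refutes it, the statement is false.

Answer: False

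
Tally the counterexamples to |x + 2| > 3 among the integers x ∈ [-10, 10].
Counterexamples in [-10, 10]: {-5, -4, -3, -2, -1, 0, 1}.

Counting them gives 7 values.

Answer: 7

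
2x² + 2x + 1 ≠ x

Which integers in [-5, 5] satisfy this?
Over all integers in [-5, 5], LHS − RHS is always positive; it is smallest at x = 0, where it equals 1:
x = 0: LHS = 2·0² + 2·0 + 1 = 1; 1 ≠ 0 — holds
At the ends of the range:
x = -5: LHS = 2·(-5)² + 2·(-5) + 1 = 41; 41 ≠ -5 — holds
x = 5: LHS = 2·5² + 2·5 + 1 = 61; 61 ≠ 5 — holds
Hence LHS − RHS is never 0, i.e. the two sides are never equal, so the relation holds for every integer in [-5, 5].

Answer: All integers in [-5, 5]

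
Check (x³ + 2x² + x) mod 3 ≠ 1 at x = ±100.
x = 100: LHS = (100³ + 2·100² + 100) mod 3 = 1020100 mod 3 = 1; 1 ≠ 1 — FAILS
x = -100: LHS = ((-100)³ + 2·(-100)² + (-100)) mod 3 = (-980100) mod 3 = 0; 0 ≠ 1 — holds

Answer: Partially: fails for x = 100, holds for x = -100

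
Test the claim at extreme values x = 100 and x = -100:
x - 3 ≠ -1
x = 100: LHS = 100 - 3 = 97; 97 ≠ -1 — holds
x = -100: LHS = (-100) - 3 = -103; -103 ≠ -1 — holds

Answer: Yes, holds for both x = 100 and x = -100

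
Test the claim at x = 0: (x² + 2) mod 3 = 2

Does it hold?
x = 0: LHS = (0² + 2) mod 3 = 2 mod 3 = 2; 2 = 2 — holds

The relation is satisfied at x = 0.

Answer: Yes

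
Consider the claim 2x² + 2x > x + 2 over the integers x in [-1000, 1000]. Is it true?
The claim fails at x = 0:
x = 0: LHS = 2·0² + 2·0 = 0, RHS = 0 + 2 = 2; 0 > 2 — FAILS

Because a single integer refutes it, the statement is false.

Answer: False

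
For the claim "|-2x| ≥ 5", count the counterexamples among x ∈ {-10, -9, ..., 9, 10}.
Counterexamples in [-10, 10]: {-2, -1, 0, 1, 2}.

Counting them gives 5 values.

Answer: 5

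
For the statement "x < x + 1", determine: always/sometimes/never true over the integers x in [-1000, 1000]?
Over all integers in [-1000, 1000], LHS − RHS is largest at x = 0, where it equals -1:
x = 0: RHS = 0 + 1 = 1; 0 < 1 — holds
At the ends of the range:
x = -1000: RHS = (-1000) + 1 = -999; -1000 < -999 — holds
x = 1000: RHS = 1000 + 1 = 1001; 1000 < 1001 — holds
Hence LHS − RHS is never zero or positive, i.e. LHS < RHS throughout, so the relation holds for every integer in [-1000, 1000].

No counterexample exists.

Answer: Always true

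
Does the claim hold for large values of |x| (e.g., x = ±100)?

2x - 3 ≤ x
x = 100: LHS = 2·100 - 3 = 197; 197 ≤ 100 — FAILS
x = -100: LHS = 2·(-100) - 3 = -203; -203 ≤ -100 — holds

Answer: Partially: fails for x = 100, holds for x = -100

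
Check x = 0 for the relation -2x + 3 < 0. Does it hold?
x = 0: LHS = -2·0 + 3 = 3; 3 < 0 — FAILS

The relation fails at x = 0, so x = 0 is a counterexample.

Answer: No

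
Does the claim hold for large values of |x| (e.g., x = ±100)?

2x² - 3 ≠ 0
x = 100: LHS = 2·100² - 3 = 19997; 19997 ≠ 0 — holds
x = -100: LHS = 2·(-100)² - 3 = 19997; 19997 ≠ 0 — holds

Answer: Yes, holds for both x = 100 and x = -100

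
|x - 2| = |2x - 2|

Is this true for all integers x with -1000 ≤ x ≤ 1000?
The claim fails at x = 1:
x = 1: LHS = |1 - 2| = |-1| = 1, RHS = |2·1 - 2| = |0| = 0; 1 = 0 — FAILS

Because a single integer refutes it, the statement is false.

Answer: False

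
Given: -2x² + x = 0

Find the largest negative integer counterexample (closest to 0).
Testing negative integers from -1 downward:
x = -1: LHS = -2·(-1)² + (-1) = -3; -3 = 0 — FAILS  ← closest negative counterexample to 0

Answer: x = -1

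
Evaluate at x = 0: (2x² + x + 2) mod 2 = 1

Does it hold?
x = 0: LHS = (2·0² + 0 + 2) mod 2 = 2 mod 2 = 0; 0 = 1 — FAILS

The relation fails at x = 0, so x = 0 is a counterexample.

Answer: No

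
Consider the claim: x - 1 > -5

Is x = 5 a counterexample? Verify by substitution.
Substitute x = 5 into the relation:
x = 5: LHS = 5 - 1 = 4; 4 > -5 — holds

The claim holds here, so x = 5 is not a counterexample. (A counterexample exists elsewhere, e.g. x = -4.)

Answer: No, x = 5 is not a counterexample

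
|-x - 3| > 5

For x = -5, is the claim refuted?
Substitute x = -5 into the relation:
x = -5: LHS = |-(-5) - 3| = |2| = 2; 2 > 5 — FAILS

Since the claim fails at x = -5, this value is a counterexample.

Answer: Yes, x = -5 is a counterexample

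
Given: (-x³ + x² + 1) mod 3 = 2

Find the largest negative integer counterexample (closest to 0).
Testing negative integers from -1 downward:
x = -1: LHS = (-(-1)³ + (-1)² + 1) mod 3 = 3 mod 3 = 0; 0 = 2 — FAILS  ← closest negative counterexample to 0

Answer: x = -1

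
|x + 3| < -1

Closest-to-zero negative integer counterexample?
Testing negative integers from -1 downward:
x = -1: LHS = |(-1) + 3| = |2| = 2; 2 < -1 — FAILS  ← closest negative counterexample to 0

Answer: x = -1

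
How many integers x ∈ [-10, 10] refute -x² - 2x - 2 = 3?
Counterexamples in [-10, 10]: {-10, -9, -8, -7, -6, -5, -4, -3, -2, -1, 0, 1, 2, 3, 4, 5, 6, 7, 8, 9, 10}.

Counting them gives 21 values.

Answer: 21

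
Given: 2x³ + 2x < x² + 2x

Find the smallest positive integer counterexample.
Testing positive integers:
x = 1: LHS = 2·1³ + 2·1 = 4, RHS = 1² + 2·1 = 3; 4 < 3 — FAILS  ← smallest positive counterexample

Answer: x = 1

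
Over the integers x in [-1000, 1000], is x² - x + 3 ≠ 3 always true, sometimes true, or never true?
Holds at x = -1: LHS = (-1)² - (-1) + 3 = 5; 5 ≠ 3 — holds
Fails at x = 0: LHS = 0² - 0 + 3 = 3; 3 ≠ 3 — FAILS
It is satisfied by some integers in the range but not all.

Answer: Sometimes true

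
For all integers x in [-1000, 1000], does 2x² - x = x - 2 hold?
The claim fails at x = 0:
x = 0: LHS = 2·0² - 0 = 0, RHS = 0 - 2 = -2; 0 = -2 — FAILS

Because a single integer refutes it, the statement is false.

Answer: False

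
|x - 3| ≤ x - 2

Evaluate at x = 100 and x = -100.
x = 100: LHS = |100 - 3| = |97| = 97, RHS = 100 - 2 = 98; 97 ≤ 98 — holds
x = -100: LHS = |(-100) - 3| = |-103| = 103, RHS = (-100) - 2 = -102; 103 ≤ -102 — FAILS

Answer: Partially: holds for x = 100, fails for x = -100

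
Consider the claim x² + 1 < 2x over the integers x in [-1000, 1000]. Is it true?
The claim fails at x = 0:
x = 0: LHS = 0² + 1 = 1, RHS = 2·0 = 0; 1 < 0 — FAILS

Because a single integer refutes it, the statement is false.

Answer: False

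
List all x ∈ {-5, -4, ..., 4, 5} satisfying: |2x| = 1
Track d = LHS − RHS over the integers in [-5, 5]. Equality would need d = 0, but d changes sign only between consecutive integers, jumping over 0:
x = -1: LHS = |2·(-1)| = |-2| = 2; 2 = 1 — FAILS  (d = 1)
x = 0: LHS = |2·0| = |0| = 0; 0 = 1 — FAILS  (d = -1)
x = 0: LHS = |2·0| = |0| = 0; 0 = 1 — FAILS  (d = -1)
x = 1: LHS = |2·1| = |2| = 2; 2 = 1 — FAILS  (d = 1)
Away from these crossings d keeps a constant sign, and checking every integer in [-5, 5] confirms d ≠ 0 throughout. Hence the two sides are never equal, so the claimed relation (=) fails for every integer in [-5, 5].

Answer: None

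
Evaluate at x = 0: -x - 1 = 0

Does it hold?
x = 0: LHS = -0 - 1 = -1; -1 = 0 — FAILS

The relation fails at x = 0, so x = 0 is a counterexample.

Answer: No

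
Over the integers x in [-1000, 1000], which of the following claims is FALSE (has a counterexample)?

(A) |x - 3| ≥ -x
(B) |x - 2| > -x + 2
(A) Over all integers in [-1000, 1000], LHS − RHS is smallest at x = 0, where it equals 3:
x = 0: LHS = |0 - 3| = |-3| = 3, RHS = -0 = 0; 3 ≥ 0 — holds
At the ends of the range:
x = -1000: LHS = |(-1000) - 3| = |-1003| = 1003, RHS = -(-1000) = 1000; 1003 ≥ 1000 — holds
x = 1000: LHS = |1000 - 3| = |997| = 997; 997 ≥ -1000 — holds
Hence LHS − RHS is never negative, i.e. LHS ≥ RHS throughout, so the relation holds for every integer in [-1000, 1000].

(B) x = 0: LHS = |0 - 2| = |-2| = 2, RHS = -0 + 2 = 2; 2 > 2 — FAILS

Only (B) has a counterexample.

Answer: B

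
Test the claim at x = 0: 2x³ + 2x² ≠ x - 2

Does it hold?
x = 0: LHS = 2·0³ + 2·0² = 0, RHS = 0 - 2 = -2; 0 ≠ -2 — holds

The relation is satisfied at x = 0.

Answer: Yes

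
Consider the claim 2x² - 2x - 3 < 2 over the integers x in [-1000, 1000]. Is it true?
The claim fails at x = -2:
x = -2: LHS = 2·(-2)² - 2·(-2) - 3 = 9; 9 < 2 — FAILS

Because a single integer refutes it, the statement is false.

Answer: False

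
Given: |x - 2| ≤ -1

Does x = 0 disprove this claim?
Substitute x = 0 into the relation:
x = 0: LHS = |0 - 2| = |-2| = 2; 2 ≤ -1 — FAILS

Since the claim fails at x = 0, this value is a counterexample.

Answer: Yes, x = 0 is a counterexample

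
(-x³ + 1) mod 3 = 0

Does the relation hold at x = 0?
x = 0: LHS = (-0³ + 1) mod 3 = 1 mod 3 = 1; 1 = 0 — FAILS

The relation fails at x = 0, so x = 0 is a counterexample.

Answer: No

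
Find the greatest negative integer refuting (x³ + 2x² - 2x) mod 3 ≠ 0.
Testing negative integers from -1 downward:
x = -1: LHS = ((-1)³ + 2·(-1)² - 2·(-1)) mod 3 = 3 mod 3 = 0; 0 ≠ 0 — FAILS  ← closest negative counterexample to 0

Answer: x = -1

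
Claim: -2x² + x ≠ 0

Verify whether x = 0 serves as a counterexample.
Substitute x = 0 into the relation:
x = 0: LHS = -2·0² + 0 = 0; 0 ≠ 0 — FAILS

Since the claim fails at x = 0, this value is a counterexample.

Answer: Yes, x = 0 is a counterexample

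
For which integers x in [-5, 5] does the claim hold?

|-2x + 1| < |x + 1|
Holds for: {1}
Fails for: {-5, -4, -3, -2, -1, 0, 2, 3, 4, 5}

Answer: {1}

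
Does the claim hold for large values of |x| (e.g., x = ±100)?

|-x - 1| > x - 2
x = 100: LHS = |-100 - 1| = |-101| = 101, RHS = 100 - 2 = 98; 101 > 98 — holds
x = -100: LHS = |-(-100) - 1| = |99| = 99, RHS = (-100) - 2 = -102; 99 > -102 — holds

Answer: Yes, holds for both x = 100 and x = -100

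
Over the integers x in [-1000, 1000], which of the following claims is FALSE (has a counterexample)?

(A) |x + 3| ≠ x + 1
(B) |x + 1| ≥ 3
(A) Over all integers in [-1000, 1000], LHS − RHS is always positive; it is smallest at x = 0, where it equals 2:
x = 0: LHS = |0 + 3| = |3| = 3, RHS = 0 + 1 = 1; 3 ≠ 1 — holds
At the ends of the range:
x = -1000: LHS = |(-1000) + 3| = |-997| = 997, RHS = (-1000) + 1 = -999; 997 ≠ -999 — holds
x = 1000: LHS = |1000 + 3| = |1003| = 1003, RHS = 1000 + 1 = 1001; 1003 ≠ 1001 — holds
Hence LHS − RHS is never 0, i.e. the two sides are never equal, so the relation holds for every integer in [-1000, 1000].

(B) x = 0: LHS = |0 + 1| = |1| = 1; 1 ≥ 3 — FAILS

Only (B) has a counterexample.

Answer: B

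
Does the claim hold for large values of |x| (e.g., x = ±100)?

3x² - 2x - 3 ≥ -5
x = 100: LHS = 3·100² - 2·100 - 3 = 29797; 29797 ≥ -5 — holds
x = -100: LHS = 3·(-100)² - 2·(-100) - 3 = 30197; 30197 ≥ -5 — holds

Answer: Yes, holds for both x = 100 and x = -100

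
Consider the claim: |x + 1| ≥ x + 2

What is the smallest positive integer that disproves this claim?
Testing positive integers:
x = 1: LHS = |1 + 1| = |2| = 2, RHS = 1 + 2 = 3; 2 ≥ 3 — FAILS  ← smallest positive counterexample

Answer: x = 1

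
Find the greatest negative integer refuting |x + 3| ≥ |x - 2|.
Testing negative integers from -1 downward:
x = -1: LHS = |(-1) + 3| = |2| = 2, RHS = |(-1) - 2| = |-3| = 3; 2 ≥ 3 — FAILS  ← closest negative counterexample to 0

Answer: x = -1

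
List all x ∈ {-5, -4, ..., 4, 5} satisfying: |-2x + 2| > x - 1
Holds for: {-5, -4, -3, -2, -1, 0, 2, 3, 4, 5}
Fails for: {1}

Answer: {-5, -4, -3, -2, -1, 0, 2, 3, 4, 5}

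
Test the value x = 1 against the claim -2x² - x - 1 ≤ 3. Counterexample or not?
Substitute x = 1 into the relation:
x = 1: LHS = -2·1² - 1 - 1 = -4; -4 ≤ 3 — holds

The relation holds at x = 1, so it is not a counterexample.

Answer: No, x = 1 is not a counterexample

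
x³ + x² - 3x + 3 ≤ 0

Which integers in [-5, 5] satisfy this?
Holds for: {-5, -4, -3}
Fails for: {-2, -1, 0, 1, 2, 3, 4, 5}

Answer: {-5, -4, -3}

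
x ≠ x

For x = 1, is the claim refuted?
Substitute x = 1 into the relation:
x = 1: 1 ≠ 1 — FAILS

Since the claim fails at x = 1, this value is a counterexample.

Answer: Yes, x = 1 is a counterexample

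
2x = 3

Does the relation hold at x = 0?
x = 0: LHS = 2·0 = 0; 0 = 3 — FAILS

The relation fails at x = 0, so x = 0 is a counterexample.

Answer: No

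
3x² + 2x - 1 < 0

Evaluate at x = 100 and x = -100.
x = 100: LHS = 3·100² + 2·100 - 1 = 30199; 30199 < 0 — FAILS
x = -100: LHS = 3·(-100)² + 2·(-100) - 1 = 29799; 29799 < 0 — FAILS

Answer: No, fails for both x = 100 and x = -100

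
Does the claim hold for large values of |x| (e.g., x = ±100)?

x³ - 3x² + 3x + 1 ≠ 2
x = 100: LHS = 100³ - 3·100² + 3·100 + 1 = 970301; 970301 ≠ 2 — holds
x = -100: LHS = (-100)³ - 3·(-100)² + 3·(-100) + 1 = -1030299; -1030299 ≠ 2 — holds

Answer: Yes, holds for both x = 100 and x = -100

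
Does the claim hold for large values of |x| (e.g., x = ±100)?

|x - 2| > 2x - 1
x = 100: LHS = |100 - 2| = |98| = 98, RHS = 2·100 - 1 = 199; 98 > 199 — FAILS
x = -100: LHS = |(-100) - 2| = |-102| = 102, RHS = 2·(-100) - 1 = -201; 102 > -201 — holds

Answer: Partially: fails for x = 100, holds for x = -100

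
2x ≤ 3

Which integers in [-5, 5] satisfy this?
Holds for: {-5, -4, -3, -2, -1, 0, 1}
Fails for: {2, 3, 4, 5}

Answer: {-5, -4, -3, -2, -1, 0, 1}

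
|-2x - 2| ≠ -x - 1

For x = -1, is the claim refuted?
Substitute x = -1 into the relation:
x = -1: LHS = |-2·(-1) - 2| = |0| = 0, RHS = -(-1) - 1 = 0; 0 ≠ 0 — FAILS

Since the claim fails at x = -1, this value is a counterexample.

Answer: Yes, x = -1 is a counterexample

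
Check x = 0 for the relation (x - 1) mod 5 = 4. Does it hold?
x = 0: LHS = (0 - 1) mod 5 = (-1) mod 5 = 4; 4 = 4 — holds

The relation is satisfied at x = 0.

Answer: Yes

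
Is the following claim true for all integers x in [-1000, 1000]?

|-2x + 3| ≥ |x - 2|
Over all integers in [-1000, 1000], LHS − RHS is smallest at x = 1, where it equals 0:
x = 1: LHS = |-2·1 + 3| = |1| = 1, RHS = |1 - 2| = |-1| = 1; 1 ≥ 1 — holds
At the ends of the range:
x = -1000: LHS = |-2·(-1000) + 3| = |2003| = 2003, RHS = |(-1000) - 2| = |-1002| = 1002; 2003 ≥ 1002 — holds
x = 1000: LHS = |-2·1000 + 3| = |-1997| = 1997, RHS = |1000 - 2| = |998| = 998; 1997 ≥ 998 — holds
Hence LHS − RHS is never negative, i.e. LHS ≥ RHS throughout, so the relation holds for every integer in [-1000, 1000].

No counterexample exists.

Answer: True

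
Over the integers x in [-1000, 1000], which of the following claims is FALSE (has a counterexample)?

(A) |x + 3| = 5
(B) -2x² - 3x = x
(A) x = 0: LHS = |0 + 3| = |3| = 3; 3 = 5 — FAILS
(B) x = 1: LHS = -2·1² - 3·1 = -5; -5 = 1 — FAILS

Answer: Both A and B are false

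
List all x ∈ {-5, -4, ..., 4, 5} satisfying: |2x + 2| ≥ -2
An absolute value is never negative, so the left side is ≥ 0 for every x, while the right side is -2. Tightest case in [-5, 5] is x = -1:
x = -1: LHS = |2·(-1) + 2| = |0| = 0; 0 ≥ -2 — holds
Hence LHS − RHS is never negative, i.e. LHS ≥ RHS throughout, so the relation holds for every integer in [-5, 5].

Answer: All integers in [-5, 5]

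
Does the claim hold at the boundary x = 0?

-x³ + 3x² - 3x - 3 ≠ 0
x = 0: LHS = -0³ + 3·0² - 3·0 - 3 = -3; -3 ≠ 0 — holds

The relation is satisfied at x = 0.

Answer: Yes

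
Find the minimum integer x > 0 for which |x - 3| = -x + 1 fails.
Testing positive integers:
x = 1: LHS = |1 - 3| = |-2| = 2, RHS = -1 + 1 = 0; 2 = 0 — FAILS  ← smallest positive counterexample

Answer: x = 1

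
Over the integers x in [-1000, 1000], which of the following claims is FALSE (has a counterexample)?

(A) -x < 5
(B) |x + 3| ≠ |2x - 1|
(A) x = -5: LHS = -(-5) = 5; 5 < 5 — FAILS
(B) x = 4: LHS = |4 + 3| = |7| = 7, RHS = |2·4 - 1| = |7| = 7; 7 ≠ 7 — FAILS

Answer: Both A and B are false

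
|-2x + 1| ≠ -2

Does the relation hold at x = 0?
x = 0: LHS = |-2·0 + 1| = |1| = 1; 1 ≠ -2 — holds

The relation is satisfied at x = 0.

Answer: Yes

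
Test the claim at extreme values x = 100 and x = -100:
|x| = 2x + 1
x = 100: LHS = |100| = 100, RHS = 2·100 + 1 = 201; 100 = 201 — FAILS
x = -100: LHS = |-100| = 100, RHS = 2·(-100) + 1 = -199; 100 = -199 — FAILS

Answer: No, fails for both x = 100 and x = -100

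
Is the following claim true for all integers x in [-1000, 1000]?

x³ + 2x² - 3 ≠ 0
The claim fails at x = 1:
x = 1: LHS = 1³ + 2·1² - 3 = 0; 0 ≠ 0 — FAILS

Because a single integer refutes it, the statement is false.

Answer: False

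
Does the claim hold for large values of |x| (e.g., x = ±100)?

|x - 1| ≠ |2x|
x = 100: LHS = |100 - 1| = |99| = 99, RHS = |2·100| = |200| = 200; 99 ≠ 200 — holds
x = -100: LHS = |(-100) - 1| = |-101| = 101, RHS = |2·(-100)| = |-200| = 200; 101 ≠ 200 — holds

Answer: Yes, holds for both x = 100 and x = -100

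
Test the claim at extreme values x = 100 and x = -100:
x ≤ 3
x = 100: 100 ≤ 3 — FAILS
x = -100: -100 ≤ 3 — holds

Answer: Partially: fails for x = 100, holds for x = -100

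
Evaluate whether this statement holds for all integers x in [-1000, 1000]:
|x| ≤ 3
The claim fails at x = 4:
x = 4: LHS = |4| = 4; 4 ≤ 3 — FAILS

Because a single integer refutes it, the statement is false.

Answer: False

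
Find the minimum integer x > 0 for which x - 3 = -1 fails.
Testing positive integers:
x = 1: LHS = 1 - 3 = -2; -2 = -1 — FAILS  ← smallest positive counterexample

Answer: x = 1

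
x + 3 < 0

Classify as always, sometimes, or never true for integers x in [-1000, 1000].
Holds at x = -4: LHS = (-4) + 3 = -1; -1 < 0 — holds
Fails at x = 0: LHS = 0 + 3 = 3; 3 < 0 — FAILS
It is satisfied by some integers in the range but not all.

Answer: Sometimes true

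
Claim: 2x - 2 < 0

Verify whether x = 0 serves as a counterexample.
Substitute x = 0 into the relation:
x = 0: LHS = 2·0 - 2 = -2; -2 < 0 — holds

The claim holds here, so x = 0 is not a counterexample. (A counterexample exists elsewhere, e.g. x = 1.)

Answer: No, x = 0 is not a counterexample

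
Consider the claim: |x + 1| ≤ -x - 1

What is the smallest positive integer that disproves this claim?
Testing positive integers:
x = 1: LHS = |1 + 1| = |2| = 2, RHS = -1 - 1 = -2; 2 ≤ -2 — FAILS  ← smallest positive counterexample

Answer: x = 1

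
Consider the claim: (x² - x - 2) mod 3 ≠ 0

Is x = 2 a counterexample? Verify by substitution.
Substitute x = 2 into the relation:
x = 2: LHS = (2² - 2 - 2) mod 3 = 0 mod 3 = 0; 0 ≠ 0 — FAILS

Since the claim fails at x = 2, this value is a counterexample.

Answer: Yes, x = 2 is a counterexample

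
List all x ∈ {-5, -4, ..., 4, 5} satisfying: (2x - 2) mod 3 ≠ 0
Holds for: {-4, -3, -1, 0, 2, 3, 5}
Fails for: {-5, -2, 1, 4}

Answer: {-4, -3, -1, 0, 2, 3, 5}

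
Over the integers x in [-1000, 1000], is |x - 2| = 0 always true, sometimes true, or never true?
Holds at x = 2: LHS = |2 - 2| = |0| = 0; 0 = 0 — holds
Fails at x = 0: LHS = |0 - 2| = |-2| = 2; 2 = 0 — FAILS
It is satisfied by some integers in the range but not all.

Answer: Sometimes true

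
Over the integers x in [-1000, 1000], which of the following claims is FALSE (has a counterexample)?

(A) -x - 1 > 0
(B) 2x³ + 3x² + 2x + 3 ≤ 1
(A) x = 0: LHS = -0 - 1 = -1; -1 > 0 — FAILS
(B) x = 0: LHS = 2·0³ + 3·0² + 2·0 + 3 = 3; 3 ≤ 1 — FAILS

Answer: Both A and B are false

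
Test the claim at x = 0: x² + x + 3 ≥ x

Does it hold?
x = 0: LHS = 0² + 0 + 3 = 3; 3 ≥ 0 — holds

The relation is satisfied at x = 0.

Answer: Yes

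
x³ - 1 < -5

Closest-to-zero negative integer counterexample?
Testing negative integers from -1 downward:
x = -1: LHS = (-1)³ - 1 = -2; -2 < -5 — FAILS  ← closest negative counterexample to 0

Answer: x = -1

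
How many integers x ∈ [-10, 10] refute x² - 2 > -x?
Counterexamples in [-10, 10]: {-2, -1, 0, 1}.

Counting them gives 4 values.

Answer: 4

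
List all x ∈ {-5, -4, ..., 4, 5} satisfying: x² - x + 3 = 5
Holds for: {-1, 2}
Fails for: {-5, -4, -3, -2, 0, 1, 3, 4, 5}

Answer: {-1, 2}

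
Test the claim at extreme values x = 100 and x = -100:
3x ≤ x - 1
x = 100: LHS = 3·100 = 300, RHS = 100 - 1 = 99; 300 ≤ 99 — FAILS
x = -100: LHS = 3·(-100) = -300, RHS = (-100) - 1 = -101; -300 ≤ -101 — holds

Answer: Partially: fails for x = 100, holds for x = -100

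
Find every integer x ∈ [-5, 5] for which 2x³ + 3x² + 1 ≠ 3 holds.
Track d = LHS − RHS over the integers in [-5, 5]. Equality would need d = 0, but d changes sign only between consecutive integers, jumping over 0:
x = 0: LHS = 2·0³ + 3·0² + 1 = 1; 1 ≠ 3 — holds  (d = -2)
x = 1: LHS = 2·1³ + 3·1² + 1 = 6; 6 ≠ 3 — holds  (d = 3)
Away from these crossings d keeps a constant sign, and checking every integer in [-5, 5] confirms d ≠ 0 throughout. Hence the two sides are never equal, so the relation holds for every integer in [-5, 5].

Answer: All integers in [-5, 5]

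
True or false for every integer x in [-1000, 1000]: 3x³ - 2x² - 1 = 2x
The claim fails at x = 0:
x = 0: LHS = 3·0³ - 2·0² - 1 = -1, RHS = 2·0 = 0; -1 = 0 — FAILS

Because a single integer refutes it, the statement is false.

Answer: False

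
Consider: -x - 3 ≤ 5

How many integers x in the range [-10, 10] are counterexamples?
Counterexamples in [-10, 10]: {-10, -9}.

Counting them gives 2 values.

Answer: 2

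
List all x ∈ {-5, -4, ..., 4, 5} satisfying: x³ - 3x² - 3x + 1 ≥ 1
Holds for: {0, 4, 5}
Fails for: {-5, -4, -3, -2, -1, 1, 2, 3}

Answer: {0, 4, 5}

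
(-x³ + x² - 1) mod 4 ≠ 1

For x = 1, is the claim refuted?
Substitute x = 1 into the relation:
x = 1: LHS = (-1³ + 1² - 1) mod 4 = (-1) mod 4 = 3; 3 ≠ 1 — holds

The claim holds here, so x = 1 is not a counterexample. (A counterexample exists elsewhere, e.g. x = -1.)

Answer: No, x = 1 is not a counterexample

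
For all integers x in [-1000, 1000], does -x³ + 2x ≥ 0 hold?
The claim fails at x = -1:
x = -1: LHS = -(-1)³ + 2·(-1) = -1; -1 ≥ 0 — FAILS

Because a single integer refutes it, the statement is false.

Answer: False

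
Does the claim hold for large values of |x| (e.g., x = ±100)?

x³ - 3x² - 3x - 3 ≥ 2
x = 100: LHS = 100³ - 3·100² - 3·100 - 3 = 969697; 969697 ≥ 2 — holds
x = -100: LHS = (-100)³ - 3·(-100)² - 3·(-100) - 3 = -1029703; -1029703 ≥ 2 — FAILS

Answer: Partially: holds for x = 100, fails for x = -100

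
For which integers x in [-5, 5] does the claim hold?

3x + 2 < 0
Holds for: {-5, -4, -3, -2, -1}
Fails for: {0, 1, 2, 3, 4, 5}

Answer: {-5, -4, -3, -2, -1}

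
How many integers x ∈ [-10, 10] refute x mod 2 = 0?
Counterexamples in [-10, 10]: {-9, -7, -5, -3, -1, 1, 3, 5, 7, 9}.

Counting them gives 10 values.

Answer: 10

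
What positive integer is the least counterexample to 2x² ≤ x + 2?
Testing positive integers:
x = 1: LHS = 2·1² = 2, RHS = 1 + 2 = 3; 2 ≤ 3 — holds
x = 2: LHS = 2·2² = 8, RHS = 2 + 2 = 4; 8 ≤ 4 — FAILS  ← smallest positive counterexample

Answer: x = 2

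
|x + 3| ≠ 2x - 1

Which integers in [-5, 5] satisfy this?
Holds for: {-5, -4, -3, -2, -1, 0, 1, 2, 3, 5}
Fails for: {4}

Answer: {-5, -4, -3, -2, -1, 0, 1, 2, 3, 5}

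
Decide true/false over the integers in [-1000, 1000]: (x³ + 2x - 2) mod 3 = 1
For a polynomial with integer coefficients, its value mod 3 depends only on x mod 3, so it suffices to check one representative of each residue class, x = 0, 1, 2:
x = 0: LHS = (0³ + 2·0 - 2) mod 3 = (-2) mod 3 = 1; 1 = 1 — holds
x = 1: LHS = (1³ + 2·1 - 2) mod 3 = 1 mod 3 = 1; 1 = 1 — holds
x = 2: LHS = (2³ + 2·2 - 2) mod 3 = 10 mod 3 = 1; 1 = 1 — holds
The relation holds in every residue class, so the relation holds for every integer in [-1000, 1000].

No counterexample exists.

Answer: True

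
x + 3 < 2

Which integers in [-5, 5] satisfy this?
Holds for: {-5, -4, -3, -2}
Fails for: {-1, 0, 1, 2, 3, 4, 5}

Answer: {-5, -4, -3, -2}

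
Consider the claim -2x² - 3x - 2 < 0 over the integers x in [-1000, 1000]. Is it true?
Over all integers in [-1000, 1000], LHS − RHS is largest at x = -1, where it equals -1:
x = -1: LHS = -2·(-1)² - 3·(-1) - 2 = -1; -1 < 0 — holds
At the ends of the range:
x = -1000: LHS = -2·(-1000)² - 3·(-1000) - 2 = -1997002; -1997002 < 0 — holds
x = 1000: LHS = -2·1000² - 3·1000 - 2 = -2003002; -2003002 < 0 — holds
Hence LHS − RHS is never zero or positive, i.e. LHS < RHS throughout, so the relation holds for every integer in [-1000, 1000].

No counterexample exists.

Answer: True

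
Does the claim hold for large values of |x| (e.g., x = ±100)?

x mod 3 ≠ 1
x = 100: LHS = 100 mod 3 = 1; 1 ≠ 1 — FAILS
x = -100: LHS = (-100) mod 3 = 2; 2 ≠ 1 — holds

Answer: Partially: fails for x = 100, holds for x = -100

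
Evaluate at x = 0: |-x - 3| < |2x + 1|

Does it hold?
x = 0: LHS = |-0 - 3| = |-3| = 3, RHS = |2·0 + 1| = |1| = 1; 3 < 1 — FAILS

The relation fails at x = 0, so x = 0 is a counterexample.

Answer: No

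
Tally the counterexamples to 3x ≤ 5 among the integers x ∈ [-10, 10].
Counterexamples in [-10, 10]: {2, 3, 4, 5, 6, 7, 8, 9, 10}.

Counting them gives 9 values.

Answer: 9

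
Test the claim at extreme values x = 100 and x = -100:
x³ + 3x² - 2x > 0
x = 100: LHS = 100³ + 3·100² - 2·100 = 1029800; 1029800 > 0 — holds
x = -100: LHS = (-100)³ + 3·(-100)² - 2·(-100) = -969800; -969800 > 0 — FAILS

Answer: Partially: holds for x = 100, fails for x = -100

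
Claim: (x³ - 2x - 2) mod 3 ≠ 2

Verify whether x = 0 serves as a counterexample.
Substitute x = 0 into the relation:
x = 0: LHS = (0³ - 2·0 - 2) mod 3 = (-2) mod 3 = 1; 1 ≠ 2 — holds

The claim holds here, so x = 0 is not a counterexample. (A counterexample exists elsewhere, e.g. x = -1.)

Answer: No, x = 0 is not a counterexample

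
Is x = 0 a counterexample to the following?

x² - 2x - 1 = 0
Substitute x = 0 into the relation:
x = 0: LHS = 0² - 2·0 - 1 = -1; -1 = 0 — FAILS

Since the claim fails at x = 0, this value is a counterexample.

Answer: Yes, x = 0 is a counterexample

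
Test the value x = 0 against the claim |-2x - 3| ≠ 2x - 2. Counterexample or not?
Substitute x = 0 into the relation:
x = 0: LHS = |-2·0 - 3| = |-3| = 3, RHS = 2·0 - 2 = -2; 3 ≠ -2 — holds

The relation holds at x = 0, so it is not a counterexample.

Answer: No, x = 0 is not a counterexample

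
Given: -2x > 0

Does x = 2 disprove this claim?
Substitute x = 2 into the relation:
x = 2: LHS = -2·2 = -4; -4 > 0 — FAILS

Since the claim fails at x = 2, this value is a counterexample.

Answer: Yes, x = 2 is a counterexample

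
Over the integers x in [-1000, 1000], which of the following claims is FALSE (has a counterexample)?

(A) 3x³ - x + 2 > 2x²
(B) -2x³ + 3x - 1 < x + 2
(A) x = -1: LHS = 3·(-1)³ - (-1) + 2 = 0, RHS = 2·(-1)² = 2; 0 > 2 — FAILS
(B) x = -2: LHS = -2·(-2)³ + 3·(-2) - 1 = 9, RHS = (-2) + 2 = 0; 9 < 0 — FAILS

Answer: Both A and B are false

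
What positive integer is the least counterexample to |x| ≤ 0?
Testing positive integers:
x = 1: LHS = |1| = 1; 1 ≤ 0 — FAILS  ← smallest positive counterexample

Answer: x = 1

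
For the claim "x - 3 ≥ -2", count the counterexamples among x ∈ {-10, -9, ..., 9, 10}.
Counterexamples in [-10, 10]: {-10, -9, -8, -7, -6, -5, -4, -3, -2, -1, 0}.

Counting them gives 11 values.

Answer: 11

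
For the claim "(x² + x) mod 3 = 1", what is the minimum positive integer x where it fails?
Testing positive integers:
x = 1: LHS = (1² + 1) mod 3 = 2 mod 3 = 2; 2 = 1 — FAILS  ← smallest positive counterexample

Answer: x = 1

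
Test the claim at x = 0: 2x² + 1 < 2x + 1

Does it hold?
x = 0: LHS = 2·0² + 1 = 1, RHS = 2·0 + 1 = 1; 1 < 1 — FAILS

The relation fails at x = 0, so x = 0 is a counterexample.

Answer: No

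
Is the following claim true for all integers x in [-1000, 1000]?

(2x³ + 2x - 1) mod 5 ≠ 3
The claim fails at x = 1:
x = 1: LHS = (2·1³ + 2·1 - 1) mod 5 = 3 mod 5 = 3; 3 ≠ 3 — FAILS

Because a single integer refutes it, the statement is false.

Answer: False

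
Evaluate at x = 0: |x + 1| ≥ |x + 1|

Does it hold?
x = 0: LHS = |0 + 1| = |1| = 1, RHS = |0 + 1| = |1| = 1; 1 ≥ 1 — holds

The relation is satisfied at x = 0.

Answer: Yes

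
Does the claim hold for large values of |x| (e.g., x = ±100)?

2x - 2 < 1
x = 100: LHS = 2·100 - 2 = 198; 198 < 1 — FAILS
x = -100: LHS = 2·(-100) - 2 = -202; -202 < 1 — holds

Answer: Partially: fails for x = 100, holds for x = -100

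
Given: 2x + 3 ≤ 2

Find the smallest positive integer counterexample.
Testing positive integers:
x = 1: LHS = 2·1 + 3 = 5; 5 ≤ 2 — FAILS  ← smallest positive counterexample

Answer: x = 1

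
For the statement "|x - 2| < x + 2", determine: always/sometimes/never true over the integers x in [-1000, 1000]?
Holds at x = 1: LHS = |1 - 2| = |-1| = 1, RHS = 1 + 2 = 3; 1 < 3 — holds
Fails at x = 0: LHS = |0 - 2| = |-2| = 2, RHS = 0 + 2 = 2; 2 < 2 — FAILS
It is satisfied by some integers in the range but not all.

Answer: Sometimes true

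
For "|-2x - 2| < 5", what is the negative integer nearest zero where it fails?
Testing negative integers from -1 downward:
x = -1: LHS = |-2·(-1) - 2| = |0| = 0; 0 < 5 — holds
x = -2: LHS = |-2·(-2) - 2| = |2| = 2; 2 < 5 — holds
x = -3: LHS = |-2·(-3) - 2| = |4| = 4; 4 < 5 — holds
x = -4: LHS = |-2·(-4) - 2| = |6| = 6; 6 < 5 — FAILS  ← closest negative counterexample to 0

Answer: x = -4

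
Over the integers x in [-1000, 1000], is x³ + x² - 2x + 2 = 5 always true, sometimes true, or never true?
Track d = LHS − RHS over the integers in [-1000, 1000]. Equality would need d = 0, but d changes sign only between consecutive integers, jumping over 0:
x = 1: LHS = 1³ + 1² - 2·1 + 2 = 2; 2 = 5 — FAILS  (d = -3)
x = 2: LHS = 2³ + 2² - 2·2 + 2 = 10; 10 = 5 — FAILS  (d = 5)
Away from these crossings d keeps a constant sign, and checking every integer in [-1000, 1000] confirms d ≠ 0 throughout. Hence the two sides are never equal, so the claimed relation (=) fails for every integer in [-1000, 1000].

No integer in the range satisfies it.

Answer: Never true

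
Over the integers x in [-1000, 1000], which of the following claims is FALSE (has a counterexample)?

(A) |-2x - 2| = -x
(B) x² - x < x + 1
(A) x = 0: LHS = |-2·0 - 2| = |-2| = 2, RHS = -0 = 0; 2 = 0 — FAILS
(B) x = -1: LHS = (-1)² - (-1) = 2, RHS = (-1) + 1 = 0; 2 < 0 — FAILS

Answer: Both A and B are false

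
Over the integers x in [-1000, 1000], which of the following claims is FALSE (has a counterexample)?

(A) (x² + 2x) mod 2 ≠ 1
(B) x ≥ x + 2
(A) x = 1: LHS = (1² + 2·1) mod 2 = 3 mod 2 = 1; 1 ≠ 1 — FAILS
(B) x = 0: RHS = 0 + 2 = 2; 0 ≥ 2 — FAILS

Answer: Both A and B are false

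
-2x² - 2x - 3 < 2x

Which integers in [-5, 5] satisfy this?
Over all integers in [-5, 5], LHS − RHS is largest at x = -1, where it equals -1:
x = -1: LHS = -2·(-1)² - 2·(-1) - 3 = -3, RHS = 2·(-1) = -2; -3 < -2 — holds
At the ends of the range:
x = -5: LHS = -2·(-5)² - 2·(-5) - 3 = -43, RHS = 2·(-5) = -10; -43 < -10 — holds
x = 5: LHS = -2·5² - 2·5 - 3 = -63, RHS = 2·5 = 10; -63 < 10 — holds
Hence LHS − RHS is never zero or positive, i.e. LHS < RHS throughout, so the relation holds for every integer in [-5, 5].

Answer: All integers in [-5, 5]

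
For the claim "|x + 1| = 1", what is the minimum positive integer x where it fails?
Testing positive integers:
x = 1: LHS = |1 + 1| = |2| = 2; 2 = 1 — FAILS  ← smallest positive counterexample

Answer: x = 1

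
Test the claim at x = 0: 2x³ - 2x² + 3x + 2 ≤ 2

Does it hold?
x = 0: LHS = 2·0³ - 2·0² + 3·0 + 2 = 2; 2 ≤ 2 — holds

The relation is satisfied at x = 0.

Answer: Yes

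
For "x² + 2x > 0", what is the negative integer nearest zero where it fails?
Testing negative integers from -1 downward:
x = -1: LHS = (-1)² + 2·(-1) = -1; -1 > 0 — FAILS  ← closest negative counterexample to 0

Answer: x = -1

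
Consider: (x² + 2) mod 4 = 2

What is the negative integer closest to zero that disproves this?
Testing negative integers from -1 downward:
x = -1: LHS = ((-1)² + 2) mod 4 = 3 mod 4 = 3; 3 = 2 — FAILS  ← closest negative counterexample to 0

Answer: x = -1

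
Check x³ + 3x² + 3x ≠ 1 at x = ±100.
x = 100: LHS = 100³ + 3·100² + 3·100 = 1030300; 1030300 ≠ 1 — holds
x = -100: LHS = (-100)³ + 3·(-100)² + 3·(-100) = -970300; -970300 ≠ 1 — holds

Answer: Yes, holds for both x = 100 and x = -100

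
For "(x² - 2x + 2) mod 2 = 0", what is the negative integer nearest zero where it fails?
Testing negative integers from -1 downward:
x = -1: LHS = ((-1)² - 2·(-1) + 2) mod 2 = 5 mod 2 = 1; 1 = 0 — FAILS  ← closest negative counterexample to 0

Answer: x = -1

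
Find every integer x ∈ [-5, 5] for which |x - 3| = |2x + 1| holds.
Holds for: {-4}
Fails for: {-5, -3, -2, -1, 0, 1, 2, 3, 4, 5}

Answer: {-4}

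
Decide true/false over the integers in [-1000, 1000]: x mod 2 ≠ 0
The claim fails at x = 0:
x = 0: LHS = 0 mod 2 = 0; 0 ≠ 0 — FAILS

Because a single integer refutes it, the statement is false.

Answer: False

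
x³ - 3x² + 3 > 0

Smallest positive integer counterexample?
Testing positive integers:
x = 1: LHS = 1³ - 3·1² + 3 = 1; 1 > 0 — holds
x = 2: LHS = 2³ - 3·2² + 3 = -1; -1 > 0 — FAILS  ← smallest positive counterexample

Answer: x = 2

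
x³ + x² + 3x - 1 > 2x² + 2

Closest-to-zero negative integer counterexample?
Testing negative integers from -1 downward:
x = -1: LHS = (-1)³ + (-1)² + 3·(-1) - 1 = -4, RHS = 2·(-1)² + 2 = 4; -4 > 4 — FAILS  ← closest negative counterexample to 0

Answer: x = -1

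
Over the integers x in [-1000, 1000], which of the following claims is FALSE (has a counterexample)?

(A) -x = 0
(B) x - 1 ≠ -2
(A) x = 1: -1 = 0 — FAILS
(B) x = -1: LHS = (-1) - 1 = -2; -2 ≠ -2 — FAILS

Answer: Both A and B are false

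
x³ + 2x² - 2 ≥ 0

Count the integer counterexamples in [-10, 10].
Counterexamples in [-10, 10]: {-10, -9, -8, -7, -6, -5, -4, -3, -2, -1, 0}.

Counting them gives 11 values.

Answer: 11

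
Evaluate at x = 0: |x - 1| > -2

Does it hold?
x = 0: LHS = |0 - 1| = |-1| = 1; 1 > -2 — holds

The relation is satisfied at x = 0.

Answer: Yes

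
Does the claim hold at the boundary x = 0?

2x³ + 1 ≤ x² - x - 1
x = 0: LHS = 2·0³ + 1 = 1, RHS = 0² - 0 - 1 = -1; 1 ≤ -1 — FAILS

The relation fails at x = 0, so x = 0 is a counterexample.

Answer: No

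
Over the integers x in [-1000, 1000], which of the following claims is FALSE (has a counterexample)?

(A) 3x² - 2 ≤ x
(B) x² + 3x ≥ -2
(A) x = -1: LHS = 3·(-1)² - 2 = 1; 1 ≤ -1 — FAILS

(B) Over all integers in [-1000, 1000], LHS − RHS is smallest at x = -1, where it equals 0:
x = -1: LHS = (-1)² + 3·(-1) = -2; -2 ≥ -2 — holds
At the ends of the range:
x = -1000: LHS = (-1000)² + 3·(-1000) = 997000; 997000 ≥ -2 — holds
x = 1000: LHS = 1000² + 3·1000 = 1003000; 1003000 ≥ -2 — holds
Hence LHS − RHS is never negative, i.e. LHS ≥ RHS throughout, so the relation holds for every integer in [-1000, 1000].

Only (A) has a counterexample.

Answer: A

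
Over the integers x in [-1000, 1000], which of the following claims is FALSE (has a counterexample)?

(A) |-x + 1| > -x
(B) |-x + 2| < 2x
(A) Over all integers in [-1000, 1000], LHS − RHS is smallest at x = 0, where it equals 1:
x = 0: LHS = |-0 + 1| = |1| = 1, RHS = -0 = 0; 1 > 0 — holds
At the ends of the range:
x = -1000: LHS = |-(-1000) + 1| = |1001| = 1001, RHS = -(-1000) = 1000; 1001 > 1000 — holds
x = 1000: LHS = |-1000 + 1| = |-999| = 999; 999 > -1000 — holds
Hence LHS − RHS is never zero or negative, i.e. LHS > RHS throughout, so the relation holds for every integer in [-1000, 1000].

(B) x = 0: LHS = |-0 + 2| = |2| = 2, RHS = 2·0 = 0; 2 < 0 — FAILS

Only (B) has a counterexample.

Answer: B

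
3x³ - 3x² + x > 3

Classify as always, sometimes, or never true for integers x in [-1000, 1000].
Holds at x = 2: LHS = 3·2³ - 3·2² + 2 = 14; 14 > 3 — holds
Fails at x = 0: LHS = 3·0³ - 3·0² + 0 = 0; 0 > 3 — FAILS
It is satisfied by some integers in the range but not all.

Answer: Sometimes true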